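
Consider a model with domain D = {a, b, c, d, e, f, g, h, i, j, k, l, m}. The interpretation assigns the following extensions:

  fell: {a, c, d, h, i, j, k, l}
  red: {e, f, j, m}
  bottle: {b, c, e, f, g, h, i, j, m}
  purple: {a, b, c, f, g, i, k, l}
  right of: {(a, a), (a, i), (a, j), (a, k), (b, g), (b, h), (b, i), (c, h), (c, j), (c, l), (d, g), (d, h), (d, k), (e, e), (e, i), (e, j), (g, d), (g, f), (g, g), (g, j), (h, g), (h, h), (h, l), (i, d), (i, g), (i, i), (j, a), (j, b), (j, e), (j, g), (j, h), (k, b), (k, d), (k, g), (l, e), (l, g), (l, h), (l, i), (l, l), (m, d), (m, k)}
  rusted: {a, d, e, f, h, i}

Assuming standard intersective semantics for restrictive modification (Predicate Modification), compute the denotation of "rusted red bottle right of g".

⟦right of g⟧ = {x : ⟨x, g⟩ ∈ ⟦right of⟧} = {b, d, g, h, i, j, k, l}
⟦bottle⟧ = {b, c, e, f, g, h, i, j, m}
… ∩ ⟦right of g⟧ = {b, c, e, f, g, h, i, j, m} ∩ {b, d, g, h, i, j, k, l} = {b, g, h, i, j}
… ∩ ⟦rusted⟧ = {b, g, h, i, j} ∩ {a, d, e, f, h, i} = {h, i}
… ∩ ⟦red⟧ = {h, i} ∩ {e, f, j, m} = ∅
So ⟦rusted red bottle right of g⟧ = {}.

{}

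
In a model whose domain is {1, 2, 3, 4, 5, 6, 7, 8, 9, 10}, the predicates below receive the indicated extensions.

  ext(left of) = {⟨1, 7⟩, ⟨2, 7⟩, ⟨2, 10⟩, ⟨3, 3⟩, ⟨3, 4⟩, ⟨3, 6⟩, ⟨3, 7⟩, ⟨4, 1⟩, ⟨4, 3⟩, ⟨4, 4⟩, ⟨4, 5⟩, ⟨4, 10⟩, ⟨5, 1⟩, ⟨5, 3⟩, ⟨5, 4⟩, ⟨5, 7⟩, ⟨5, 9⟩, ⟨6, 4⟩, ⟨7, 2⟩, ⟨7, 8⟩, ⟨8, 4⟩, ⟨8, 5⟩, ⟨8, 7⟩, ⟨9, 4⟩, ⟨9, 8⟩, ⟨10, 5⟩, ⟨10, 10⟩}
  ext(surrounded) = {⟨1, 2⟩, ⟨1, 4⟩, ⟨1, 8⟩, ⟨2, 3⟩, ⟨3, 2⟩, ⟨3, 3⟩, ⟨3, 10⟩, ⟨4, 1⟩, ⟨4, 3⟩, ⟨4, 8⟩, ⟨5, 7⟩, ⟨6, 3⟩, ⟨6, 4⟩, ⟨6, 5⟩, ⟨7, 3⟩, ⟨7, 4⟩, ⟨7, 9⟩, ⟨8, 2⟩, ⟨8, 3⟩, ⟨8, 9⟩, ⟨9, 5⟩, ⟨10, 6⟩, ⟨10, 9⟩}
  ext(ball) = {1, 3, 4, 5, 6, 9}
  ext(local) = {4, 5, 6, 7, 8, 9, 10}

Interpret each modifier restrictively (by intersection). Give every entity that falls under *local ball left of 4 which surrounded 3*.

⟦left of 4⟧ = {x : ⟨x, 4⟩ ∈ ⟦left of⟧} = {3, 4, 5, 6, 8, 9}
⟦which surrounded 3⟧ = {x : ⟨x, 3⟩ ∈ ⟦surrounded⟧} = {2, 3, 4, 6, 7, 8}
⟦ball⟧ = {1, 3, 4, 5, 6, 9}
… ∩ ⟦left of 4⟧ = {1, 3, 4, 5, 6, 9} ∩ {3, 4, 5, 6, 8, 9} = {3, 4, 5, 6, 9}
… ∩ ⟦which surrounded 3⟧ = {3, 4, 5, 6, 9} ∩ {2, 3, 4, 6, 7, 8} = {3, 4, 6}
… ∩ ⟦local⟧ = {3, 4, 6} ∩ {4, 5, 6, 7, 8, 9, 10} = {4, 6}
So ⟦local ball left of 4 which surrounded 3⟧ = {4, 6}.

{4, 6}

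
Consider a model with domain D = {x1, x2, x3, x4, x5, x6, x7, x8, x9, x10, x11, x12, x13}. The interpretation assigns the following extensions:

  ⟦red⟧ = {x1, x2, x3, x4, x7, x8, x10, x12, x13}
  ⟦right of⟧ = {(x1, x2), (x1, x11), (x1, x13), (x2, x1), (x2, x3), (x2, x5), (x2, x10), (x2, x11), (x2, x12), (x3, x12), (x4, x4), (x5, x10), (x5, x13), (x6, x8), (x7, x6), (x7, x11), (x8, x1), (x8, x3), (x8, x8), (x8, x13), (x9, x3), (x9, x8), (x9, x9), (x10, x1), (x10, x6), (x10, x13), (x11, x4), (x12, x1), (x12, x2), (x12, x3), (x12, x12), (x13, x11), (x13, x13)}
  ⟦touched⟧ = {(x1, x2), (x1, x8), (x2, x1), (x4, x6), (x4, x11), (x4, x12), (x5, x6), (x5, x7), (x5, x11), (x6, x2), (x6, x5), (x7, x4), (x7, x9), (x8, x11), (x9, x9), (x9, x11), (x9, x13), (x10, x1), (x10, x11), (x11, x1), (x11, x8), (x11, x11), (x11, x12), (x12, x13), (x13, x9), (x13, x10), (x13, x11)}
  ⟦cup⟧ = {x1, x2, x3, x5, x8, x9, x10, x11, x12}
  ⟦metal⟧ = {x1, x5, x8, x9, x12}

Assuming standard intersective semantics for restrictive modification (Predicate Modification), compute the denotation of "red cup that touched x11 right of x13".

{x8, x10}

⟦that touched x11⟧ = {x : ⟨x, x11⟩ ∈ ⟦touched⟧} = {x4, x5, x8, x9, x10, x11, x13}
⟦right of x13⟧ = {x : ⟨x, x13⟩ ∈ ⟦right of⟧} = {x1, x5, x8, x10, x13}
⟦cup⟧ = {x1, x2, x3, x5, x8, x9, x10, x11, x12}
… ∩ ⟦that touched x11⟧ = {x1, x2, x3, x5, x8, x9, x10, x11, x12} ∩ {x4, x5, x8, x9, x10, x11, x13} = {x5, x8, x9, x10, x11}
… ∩ ⟦right of x13⟧ = {x5, x8, x9, x10, x11} ∩ {x1, x5, x8, x10, x13} = {x5, x8, x10}
… ∩ ⟦red⟧ = {x5, x8, x10} ∩ {x1, x2, x3, x4, x7, x8, x10, x12, x13} = {x8, x10}
So ⟦red cup that touched x11 right of x13⟧ = {x8, x10}.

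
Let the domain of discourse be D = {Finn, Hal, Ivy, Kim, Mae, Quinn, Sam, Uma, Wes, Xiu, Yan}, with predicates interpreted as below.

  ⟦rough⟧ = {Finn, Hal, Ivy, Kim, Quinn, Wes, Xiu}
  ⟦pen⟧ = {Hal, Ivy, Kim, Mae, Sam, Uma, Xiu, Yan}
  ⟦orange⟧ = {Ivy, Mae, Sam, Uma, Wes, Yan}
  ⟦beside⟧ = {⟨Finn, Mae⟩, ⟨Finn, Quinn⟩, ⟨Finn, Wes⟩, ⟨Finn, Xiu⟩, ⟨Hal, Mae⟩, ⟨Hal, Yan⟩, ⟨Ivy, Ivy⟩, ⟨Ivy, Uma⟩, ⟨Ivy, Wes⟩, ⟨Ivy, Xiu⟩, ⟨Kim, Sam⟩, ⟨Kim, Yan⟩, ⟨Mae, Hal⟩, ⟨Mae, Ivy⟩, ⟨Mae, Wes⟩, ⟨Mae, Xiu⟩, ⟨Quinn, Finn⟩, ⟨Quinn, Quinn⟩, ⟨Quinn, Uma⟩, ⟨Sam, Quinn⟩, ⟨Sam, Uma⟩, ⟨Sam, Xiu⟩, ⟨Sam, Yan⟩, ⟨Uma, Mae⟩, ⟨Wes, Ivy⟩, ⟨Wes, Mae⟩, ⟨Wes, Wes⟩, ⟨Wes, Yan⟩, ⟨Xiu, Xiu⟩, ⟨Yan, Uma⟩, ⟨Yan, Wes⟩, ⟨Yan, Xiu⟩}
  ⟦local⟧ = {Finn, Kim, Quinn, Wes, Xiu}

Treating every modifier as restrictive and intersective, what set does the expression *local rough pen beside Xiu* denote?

⟦beside Xiu⟧ = {x : ⟨x, Xiu⟩ ∈ ⟦beside⟧} = {Finn, Ivy, Mae, Sam, Xiu, Yan}
⟦pen⟧ = {Hal, Ivy, Kim, Mae, Sam, Uma, Xiu, Yan}
… ∩ ⟦beside Xiu⟧ = {Hal, Ivy, Kim, Mae, Sam, Uma, Xiu, Yan} ∩ {Finn, Ivy, Mae, Sam, Xiu, Yan} = {Ivy, Mae, Sam, Xiu, Yan}
… ∩ ⟦local⟧ = {Ivy, Mae, Sam, Xiu, Yan} ∩ {Finn, Kim, Quinn, Wes, Xiu} = {Xiu}
… ∩ ⟦rough⟧ = {Xiu} ∩ {Finn, Hal, Ivy, Kim, Quinn, Wes, Xiu} = {Xiu}
So ⟦local rough pen beside Xiu⟧ = {Xiu}.

{Xiu}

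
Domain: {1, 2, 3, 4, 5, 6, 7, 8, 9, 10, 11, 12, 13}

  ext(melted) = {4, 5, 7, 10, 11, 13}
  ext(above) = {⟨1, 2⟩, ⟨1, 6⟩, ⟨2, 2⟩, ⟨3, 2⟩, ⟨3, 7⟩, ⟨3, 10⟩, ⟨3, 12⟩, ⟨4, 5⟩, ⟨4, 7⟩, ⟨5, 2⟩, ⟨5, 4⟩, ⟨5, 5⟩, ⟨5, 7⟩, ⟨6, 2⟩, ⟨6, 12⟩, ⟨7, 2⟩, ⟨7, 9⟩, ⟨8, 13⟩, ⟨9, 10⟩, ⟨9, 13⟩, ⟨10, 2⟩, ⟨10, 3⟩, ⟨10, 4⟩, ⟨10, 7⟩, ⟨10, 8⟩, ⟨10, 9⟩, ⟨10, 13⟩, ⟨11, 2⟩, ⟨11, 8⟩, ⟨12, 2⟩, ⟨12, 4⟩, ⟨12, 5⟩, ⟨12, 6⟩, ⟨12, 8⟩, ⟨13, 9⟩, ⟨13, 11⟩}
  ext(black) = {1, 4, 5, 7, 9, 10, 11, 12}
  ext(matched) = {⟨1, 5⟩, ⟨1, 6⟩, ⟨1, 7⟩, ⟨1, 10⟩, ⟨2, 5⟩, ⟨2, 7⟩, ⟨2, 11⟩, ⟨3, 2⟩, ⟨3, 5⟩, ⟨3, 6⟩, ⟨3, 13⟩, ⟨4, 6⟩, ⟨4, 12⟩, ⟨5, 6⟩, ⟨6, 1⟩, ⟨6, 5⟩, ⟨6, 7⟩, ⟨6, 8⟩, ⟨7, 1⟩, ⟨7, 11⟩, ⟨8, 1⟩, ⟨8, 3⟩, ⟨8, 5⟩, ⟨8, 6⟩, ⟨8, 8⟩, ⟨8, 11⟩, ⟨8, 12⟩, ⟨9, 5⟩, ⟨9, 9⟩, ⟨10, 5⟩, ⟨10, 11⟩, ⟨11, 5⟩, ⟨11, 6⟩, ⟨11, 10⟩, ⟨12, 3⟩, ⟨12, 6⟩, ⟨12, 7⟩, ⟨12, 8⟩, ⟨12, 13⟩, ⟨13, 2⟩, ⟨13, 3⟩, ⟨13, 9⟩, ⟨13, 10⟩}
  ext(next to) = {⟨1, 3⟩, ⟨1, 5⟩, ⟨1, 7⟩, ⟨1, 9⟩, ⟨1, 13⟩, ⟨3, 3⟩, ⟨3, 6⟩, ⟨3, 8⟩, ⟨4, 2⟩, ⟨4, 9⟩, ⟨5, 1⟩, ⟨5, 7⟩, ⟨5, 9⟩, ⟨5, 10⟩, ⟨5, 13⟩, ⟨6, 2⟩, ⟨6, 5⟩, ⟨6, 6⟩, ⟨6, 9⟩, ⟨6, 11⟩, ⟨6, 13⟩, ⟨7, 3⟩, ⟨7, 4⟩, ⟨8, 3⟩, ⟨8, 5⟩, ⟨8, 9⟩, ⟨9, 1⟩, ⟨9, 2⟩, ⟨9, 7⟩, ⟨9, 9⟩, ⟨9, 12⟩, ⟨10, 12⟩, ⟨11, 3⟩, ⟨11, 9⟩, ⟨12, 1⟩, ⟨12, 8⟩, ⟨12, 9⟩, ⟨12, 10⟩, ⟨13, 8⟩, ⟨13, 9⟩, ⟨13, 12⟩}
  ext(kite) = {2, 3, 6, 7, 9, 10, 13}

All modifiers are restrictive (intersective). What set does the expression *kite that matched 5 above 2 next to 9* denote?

{6}

⟦that matched 5⟧ = {x : ⟨x, 5⟩ ∈ ⟦matched⟧} = {1, 2, 3, 6, 8, 9, 10, 11}
⟦above 2⟧ = {x : ⟨x, 2⟩ ∈ ⟦above⟧} = {1, 2, 3, 5, 6, 7, 10, 11, 12}
⟦next to 9⟧ = {x : ⟨x, 9⟩ ∈ ⟦next to⟧} = {1, 4, 5, 6, 8, 9, 11, 12, 13}
⟦kite⟧ = {2, 3, 6, 7, 9, 10, 13}
… ∩ ⟦that matched 5⟧ = {2, 3, 6, 7, 9, 10, 13} ∩ {1, 2, 3, 6, 8, 9, 10, 11} = {2, 3, 6, 9, 10}
… ∩ ⟦above 2⟧ = {2, 3, 6, 9, 10} ∩ {1, 2, 3, 5, 6, 7, 10, 11, 12} = {2, 3, 6, 10}
… ∩ ⟦next to 9⟧ = {2, 3, 6, 10} ∩ {1, 4, 5, 6, 8, 9, 11, 12, 13} = {6}
So ⟦kite that matched 5 above 2 next to 9⟧ = {6}.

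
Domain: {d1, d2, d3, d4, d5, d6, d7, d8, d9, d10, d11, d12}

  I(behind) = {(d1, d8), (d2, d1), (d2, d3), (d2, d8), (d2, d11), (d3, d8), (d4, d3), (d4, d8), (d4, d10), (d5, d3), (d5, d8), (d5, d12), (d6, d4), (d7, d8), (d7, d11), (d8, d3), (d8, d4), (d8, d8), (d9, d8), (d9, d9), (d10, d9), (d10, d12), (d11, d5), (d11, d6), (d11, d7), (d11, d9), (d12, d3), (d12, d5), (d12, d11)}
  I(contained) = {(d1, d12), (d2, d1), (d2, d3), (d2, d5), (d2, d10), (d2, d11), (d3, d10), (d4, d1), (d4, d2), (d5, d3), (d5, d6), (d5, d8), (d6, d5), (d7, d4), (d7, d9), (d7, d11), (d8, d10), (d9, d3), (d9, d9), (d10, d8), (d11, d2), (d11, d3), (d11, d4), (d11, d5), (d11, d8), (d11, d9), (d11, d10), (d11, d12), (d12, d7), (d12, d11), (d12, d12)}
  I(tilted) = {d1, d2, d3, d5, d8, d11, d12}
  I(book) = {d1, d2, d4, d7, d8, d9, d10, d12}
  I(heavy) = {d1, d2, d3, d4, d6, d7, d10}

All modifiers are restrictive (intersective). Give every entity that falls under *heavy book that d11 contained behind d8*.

{d2, d4}

⟦that d11 contained⟧ = {x : ⟨d11, x⟩ ∈ ⟦contained⟧} = {d2, d3, d4, d5, d8, d9, d10, d12}
⟦behind d8⟧ = {x : ⟨x, d8⟩ ∈ ⟦behind⟧} = {d1, d2, d3, d4, d5, d7, d8, d9}
⟦book⟧ = {d1, d2, d4, d7, d8, d9, d10, d12}
… ∩ ⟦that d11 contained⟧ = {d1, d2, d4, d7, d8, d9, d10, d12} ∩ {d2, d3, d4, d5, d8, d9, d10, d12} = {d2, d4, d8, d9, d10, d12}
… ∩ ⟦behind d8⟧ = {d2, d4, d8, d9, d10, d12} ∩ {d1, d2, d3, d4, d5, d7, d8, d9} = {d2, d4, d8, d9}
… ∩ ⟦heavy⟧ = {d2, d4, d8, d9} ∩ {d1, d2, d3, d4, d6, d7, d10} = {d2, d4}
So ⟦heavy book that d11 contained behind d8⟧ = {d2, d4}.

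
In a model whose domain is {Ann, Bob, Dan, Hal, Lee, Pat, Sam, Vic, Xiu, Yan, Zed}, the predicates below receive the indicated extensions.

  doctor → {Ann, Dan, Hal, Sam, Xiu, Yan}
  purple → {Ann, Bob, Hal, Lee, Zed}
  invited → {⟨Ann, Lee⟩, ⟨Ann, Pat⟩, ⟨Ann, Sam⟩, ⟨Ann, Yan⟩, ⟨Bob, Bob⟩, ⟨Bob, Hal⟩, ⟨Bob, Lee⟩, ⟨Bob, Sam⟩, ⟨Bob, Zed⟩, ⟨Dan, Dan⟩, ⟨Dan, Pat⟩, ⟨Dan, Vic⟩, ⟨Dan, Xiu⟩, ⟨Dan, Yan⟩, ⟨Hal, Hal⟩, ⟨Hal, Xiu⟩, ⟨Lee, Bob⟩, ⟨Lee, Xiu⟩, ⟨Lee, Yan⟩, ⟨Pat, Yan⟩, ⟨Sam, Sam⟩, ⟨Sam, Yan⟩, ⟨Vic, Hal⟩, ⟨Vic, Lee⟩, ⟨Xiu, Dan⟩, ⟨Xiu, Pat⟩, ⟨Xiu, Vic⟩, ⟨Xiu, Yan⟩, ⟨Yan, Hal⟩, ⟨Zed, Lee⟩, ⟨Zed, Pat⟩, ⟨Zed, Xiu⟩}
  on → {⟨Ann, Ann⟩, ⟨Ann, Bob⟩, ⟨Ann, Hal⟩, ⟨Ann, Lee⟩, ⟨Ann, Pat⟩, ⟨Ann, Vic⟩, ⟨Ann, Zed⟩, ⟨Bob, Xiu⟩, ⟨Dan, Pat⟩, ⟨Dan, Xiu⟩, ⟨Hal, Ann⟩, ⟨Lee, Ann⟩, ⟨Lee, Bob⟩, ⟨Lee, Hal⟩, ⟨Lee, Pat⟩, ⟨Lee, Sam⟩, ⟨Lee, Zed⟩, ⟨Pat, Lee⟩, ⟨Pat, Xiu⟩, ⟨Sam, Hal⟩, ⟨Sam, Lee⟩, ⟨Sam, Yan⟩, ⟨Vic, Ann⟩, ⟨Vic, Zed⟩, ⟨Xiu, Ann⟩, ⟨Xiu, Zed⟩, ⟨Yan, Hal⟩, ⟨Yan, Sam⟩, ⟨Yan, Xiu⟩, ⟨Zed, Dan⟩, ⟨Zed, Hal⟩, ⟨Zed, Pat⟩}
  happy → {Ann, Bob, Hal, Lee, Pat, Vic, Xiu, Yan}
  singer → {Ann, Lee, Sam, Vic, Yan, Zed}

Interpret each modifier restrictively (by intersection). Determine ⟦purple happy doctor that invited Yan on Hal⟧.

{Ann}

⟦that invited Yan⟧ = {x : ⟨x, Yan⟩ ∈ ⟦invited⟧} = {Ann, Dan, Lee, Pat, Sam, Xiu}
⟦on Hal⟧ = {x : ⟨x, Hal⟩ ∈ ⟦on⟧} = {Ann, Lee, Sam, Yan, Zed}
⟦doctor⟧ = {Ann, Dan, Hal, Sam, Xiu, Yan}
… ∩ ⟦that invited Yan⟧ = {Ann, Dan, Hal, Sam, Xiu, Yan} ∩ {Ann, Dan, Lee, Pat, Sam, Xiu} = {Ann, Dan, Sam, Xiu}
… ∩ ⟦on Hal⟧ = {Ann, Dan, Sam, Xiu} ∩ {Ann, Lee, Sam, Yan, Zed} = {Ann, Sam}
… ∩ ⟦purple⟧ = {Ann, Sam} ∩ {Ann, Bob, Hal, Lee, Zed} = {Ann}
… ∩ ⟦happy⟧ = {Ann} ∩ {Ann, Bob, Hal, Lee, Pat, Vic, Xiu, Yan} = {Ann}
So ⟦purple happy doctor that invited Yan on Hal⟧ = {Ann}.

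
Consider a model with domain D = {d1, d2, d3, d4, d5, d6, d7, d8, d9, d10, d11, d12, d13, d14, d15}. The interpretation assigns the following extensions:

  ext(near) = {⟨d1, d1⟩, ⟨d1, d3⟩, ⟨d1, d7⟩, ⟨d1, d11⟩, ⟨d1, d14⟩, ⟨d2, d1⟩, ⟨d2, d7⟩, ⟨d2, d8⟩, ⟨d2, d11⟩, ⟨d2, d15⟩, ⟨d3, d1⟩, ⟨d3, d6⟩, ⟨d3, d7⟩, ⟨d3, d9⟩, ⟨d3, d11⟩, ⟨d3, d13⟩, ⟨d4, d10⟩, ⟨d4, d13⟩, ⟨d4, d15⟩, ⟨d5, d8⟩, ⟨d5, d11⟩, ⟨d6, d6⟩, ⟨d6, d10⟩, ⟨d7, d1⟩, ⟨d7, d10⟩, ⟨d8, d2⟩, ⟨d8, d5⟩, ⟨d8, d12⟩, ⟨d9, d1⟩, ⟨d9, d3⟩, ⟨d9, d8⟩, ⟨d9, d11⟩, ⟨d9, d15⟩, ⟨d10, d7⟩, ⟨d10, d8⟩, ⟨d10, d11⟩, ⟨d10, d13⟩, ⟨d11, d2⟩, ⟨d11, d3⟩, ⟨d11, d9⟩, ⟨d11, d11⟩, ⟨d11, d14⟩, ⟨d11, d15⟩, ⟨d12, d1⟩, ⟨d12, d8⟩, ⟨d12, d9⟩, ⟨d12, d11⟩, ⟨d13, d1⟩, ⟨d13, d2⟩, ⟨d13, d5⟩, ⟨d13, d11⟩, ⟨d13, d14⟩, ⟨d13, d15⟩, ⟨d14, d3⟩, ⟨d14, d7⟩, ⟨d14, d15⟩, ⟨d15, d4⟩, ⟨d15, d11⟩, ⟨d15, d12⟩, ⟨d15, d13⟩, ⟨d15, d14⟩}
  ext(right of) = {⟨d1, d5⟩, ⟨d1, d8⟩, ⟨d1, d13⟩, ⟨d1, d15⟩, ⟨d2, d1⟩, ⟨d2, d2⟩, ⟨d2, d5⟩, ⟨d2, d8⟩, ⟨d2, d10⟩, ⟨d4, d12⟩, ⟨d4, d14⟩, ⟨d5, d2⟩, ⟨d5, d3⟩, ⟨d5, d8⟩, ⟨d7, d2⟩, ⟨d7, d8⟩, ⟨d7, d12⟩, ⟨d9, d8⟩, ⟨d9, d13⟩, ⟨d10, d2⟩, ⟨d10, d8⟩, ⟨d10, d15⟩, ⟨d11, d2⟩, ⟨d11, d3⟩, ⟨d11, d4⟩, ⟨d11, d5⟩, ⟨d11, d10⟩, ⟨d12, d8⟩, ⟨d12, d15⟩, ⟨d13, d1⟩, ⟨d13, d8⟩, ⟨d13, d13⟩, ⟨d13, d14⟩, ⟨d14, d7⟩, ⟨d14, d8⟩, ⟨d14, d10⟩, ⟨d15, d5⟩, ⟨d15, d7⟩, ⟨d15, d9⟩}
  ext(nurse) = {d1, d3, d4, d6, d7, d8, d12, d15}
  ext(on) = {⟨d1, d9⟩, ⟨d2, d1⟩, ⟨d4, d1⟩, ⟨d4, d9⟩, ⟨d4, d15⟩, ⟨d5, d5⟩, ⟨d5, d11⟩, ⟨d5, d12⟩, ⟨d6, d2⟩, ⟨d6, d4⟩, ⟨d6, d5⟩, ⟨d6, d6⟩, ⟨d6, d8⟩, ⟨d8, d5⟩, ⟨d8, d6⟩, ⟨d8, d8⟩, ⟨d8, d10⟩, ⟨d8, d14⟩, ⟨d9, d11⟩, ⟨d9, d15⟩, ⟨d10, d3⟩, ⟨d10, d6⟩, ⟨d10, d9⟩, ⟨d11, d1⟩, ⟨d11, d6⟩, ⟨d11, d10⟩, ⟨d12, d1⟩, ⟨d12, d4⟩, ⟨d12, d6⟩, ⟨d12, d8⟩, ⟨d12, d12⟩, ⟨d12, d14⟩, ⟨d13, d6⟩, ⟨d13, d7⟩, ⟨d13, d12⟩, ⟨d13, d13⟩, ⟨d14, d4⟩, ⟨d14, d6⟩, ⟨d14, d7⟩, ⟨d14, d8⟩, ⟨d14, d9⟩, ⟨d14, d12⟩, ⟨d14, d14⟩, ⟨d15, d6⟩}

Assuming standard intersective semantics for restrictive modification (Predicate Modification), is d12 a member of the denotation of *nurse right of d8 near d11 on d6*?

⟦right of d8⟧ = {x : ⟨x, d8⟩ ∈ ⟦right of⟧} = {d1, d2, d5, d7, d9, d10, d12, d13, d14}
⟦near d11⟧ = {x : ⟨x, d11⟩ ∈ ⟦near⟧} = {d1, d2, d3, d5, d9, d10, d11, d12, d13, d15}
⟦on d6⟧ = {x : ⟨x, d6⟩ ∈ ⟦on⟧} = {d6, d8, d10, d11, d12, d13, d14, d15}
⟦nurse⟧ = {d1, d3, d4, d6, d7, d8, d12, d15}
… ∩ ⟦right of d8⟧ = {d1, d3, d4, d6, d7, d8, d12, d15} ∩ {d1, d2, d5, d7, d9, d10, d12, d13, d14} = {d1, d7, d12}
… ∩ ⟦near d11⟧ = {d1, d7, d12} ∩ {d1, d2, d3, d5, d9, d10, d11, d12, d13, d15} = {d1, d12}
… ∩ ⟦on d6⟧ = {d1, d12} ∩ {d6, d8, d10, d11, d12, d13, d14, d15} = {d12}
⟦nurse right of d8 near d11 on d6⟧ = {d12}; d12 ∈ this set.

yes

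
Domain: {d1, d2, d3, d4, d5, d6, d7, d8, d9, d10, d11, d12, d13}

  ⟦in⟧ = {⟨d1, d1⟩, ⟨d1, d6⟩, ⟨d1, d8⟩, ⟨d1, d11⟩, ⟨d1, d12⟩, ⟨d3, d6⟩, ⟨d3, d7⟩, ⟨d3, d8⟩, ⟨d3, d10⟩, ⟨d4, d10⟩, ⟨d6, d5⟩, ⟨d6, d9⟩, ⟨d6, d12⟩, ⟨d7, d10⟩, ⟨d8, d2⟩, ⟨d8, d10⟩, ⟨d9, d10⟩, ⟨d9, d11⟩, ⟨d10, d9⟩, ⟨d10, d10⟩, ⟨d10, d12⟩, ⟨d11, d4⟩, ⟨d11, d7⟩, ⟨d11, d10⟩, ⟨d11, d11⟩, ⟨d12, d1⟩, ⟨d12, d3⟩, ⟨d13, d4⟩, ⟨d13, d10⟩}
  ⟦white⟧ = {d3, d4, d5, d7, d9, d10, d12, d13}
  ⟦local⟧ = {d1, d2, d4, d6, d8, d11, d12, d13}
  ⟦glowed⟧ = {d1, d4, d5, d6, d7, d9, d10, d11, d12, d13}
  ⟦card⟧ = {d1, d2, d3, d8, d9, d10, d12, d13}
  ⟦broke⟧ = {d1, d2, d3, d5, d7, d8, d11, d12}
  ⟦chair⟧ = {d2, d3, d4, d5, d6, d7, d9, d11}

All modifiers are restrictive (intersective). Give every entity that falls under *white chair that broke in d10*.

⟦that broke⟧ = ⟦broke⟧ = {d1, d2, d3, d5, d7, d8, d11, d12}
⟦in d10⟧ = {x : ⟨x, d10⟩ ∈ ⟦in⟧} = {d3, d4, d7, d8, d9, d10, d11, d13}
⟦chair⟧ = {d2, d3, d4, d5, d6, d7, d9, d11}
… ∩ ⟦that broke⟧ = {d2, d3, d4, d5, d6, d7, d9, d11} ∩ {d1, d2, d3, d5, d7, d8, d11, d12} = {d2, d3, d5, d7, d11}
… ∩ ⟦in d10⟧ = {d2, d3, d5, d7, d11} ∩ {d3, d4, d7, d8, d9, d10, d11, d13} = {d3, d7, d11}
… ∩ ⟦white⟧ = {d3, d7, d11} ∩ {d3, d4, d5, d7, d9, d10, d12, d13} = {d3, d7}
So ⟦white chair that broke in d10⟧ = {d3, d7}.

{d3, d7}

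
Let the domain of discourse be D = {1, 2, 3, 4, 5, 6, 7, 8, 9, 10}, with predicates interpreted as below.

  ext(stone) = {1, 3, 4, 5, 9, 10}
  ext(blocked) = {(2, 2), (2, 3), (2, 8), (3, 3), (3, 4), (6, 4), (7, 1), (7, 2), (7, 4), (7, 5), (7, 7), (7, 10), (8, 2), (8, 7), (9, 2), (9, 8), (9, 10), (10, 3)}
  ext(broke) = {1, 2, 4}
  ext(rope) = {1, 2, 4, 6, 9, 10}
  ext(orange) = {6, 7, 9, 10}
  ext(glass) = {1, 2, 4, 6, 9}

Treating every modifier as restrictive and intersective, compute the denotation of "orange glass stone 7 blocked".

{}

⟦7 blocked⟧ = {x : ⟨7, x⟩ ∈ ⟦blocked⟧} = {1, 2, 4, 5, 7, 10}
⟦stone⟧ = {1, 3, 4, 5, 9, 10}
… ∩ ⟦7 blocked⟧ = {1, 3, 4, 5, 9, 10} ∩ {1, 2, 4, 5, 7, 10} = {1, 4, 5, 10}
… ∩ ⟦orange⟧ = {1, 4, 5, 10} ∩ {6, 7, 9, 10} = {10}
… ∩ ⟦glass⟧ = {10} ∩ {1, 2, 4, 6, 9} = ∅
So ⟦orange glass stone 7 blocked⟧ = {}.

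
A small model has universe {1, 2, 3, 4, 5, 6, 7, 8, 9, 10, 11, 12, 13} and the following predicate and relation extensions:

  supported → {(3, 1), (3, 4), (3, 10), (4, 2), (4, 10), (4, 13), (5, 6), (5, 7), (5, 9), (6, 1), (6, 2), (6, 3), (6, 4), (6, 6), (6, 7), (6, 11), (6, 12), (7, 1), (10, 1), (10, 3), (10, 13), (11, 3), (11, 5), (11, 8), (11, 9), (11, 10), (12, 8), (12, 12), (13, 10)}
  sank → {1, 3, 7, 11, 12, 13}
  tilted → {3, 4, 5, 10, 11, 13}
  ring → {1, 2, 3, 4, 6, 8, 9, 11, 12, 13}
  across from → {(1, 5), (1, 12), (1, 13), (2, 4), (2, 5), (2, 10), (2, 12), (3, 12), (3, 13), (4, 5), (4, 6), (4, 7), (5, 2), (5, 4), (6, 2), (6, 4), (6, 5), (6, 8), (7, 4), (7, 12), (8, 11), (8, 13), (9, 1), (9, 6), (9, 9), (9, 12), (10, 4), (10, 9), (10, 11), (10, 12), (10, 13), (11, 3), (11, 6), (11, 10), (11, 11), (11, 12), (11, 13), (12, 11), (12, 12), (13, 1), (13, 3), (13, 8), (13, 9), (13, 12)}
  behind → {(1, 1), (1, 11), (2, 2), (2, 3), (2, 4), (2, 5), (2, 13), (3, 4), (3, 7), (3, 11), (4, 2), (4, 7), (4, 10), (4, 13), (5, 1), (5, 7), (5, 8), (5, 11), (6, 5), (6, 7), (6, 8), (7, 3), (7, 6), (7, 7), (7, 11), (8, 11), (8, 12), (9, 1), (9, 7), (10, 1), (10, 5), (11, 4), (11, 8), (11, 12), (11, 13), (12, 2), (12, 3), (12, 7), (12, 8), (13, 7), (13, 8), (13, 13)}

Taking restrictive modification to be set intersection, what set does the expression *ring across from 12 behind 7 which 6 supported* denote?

⟦across from 12⟧ = {x : ⟨x, 12⟩ ∈ ⟦across from⟧} = {1, 2, 3, 7, 9, 10, 11, 12, 13}
⟦behind 7⟧ = {x : ⟨x, 7⟩ ∈ ⟦behind⟧} = {3, 4, 5, 6, 7, 9, 12, 13}
⟦which 6 supported⟧ = {x : ⟨6, x⟩ ∈ ⟦supported⟧} = {1, 2, 3, 4, 6, 7, 11, 12}
⟦ring⟧ = {1, 2, 3, 4, 6, 8, 9, 11, 12, 13}
… ∩ ⟦across from 12⟧ = {1, 2, 3, 4, 6, 8, 9, 11, 12, 13} ∩ {1, 2, 3, 7, 9, 10, 11, 12, 13} = {1, 2, 3, 9, 11, 12, 13}
… ∩ ⟦behind 7⟧ = {1, 2, 3, 9, 11, 12, 13} ∩ {3, 4, 5, 6, 7, 9, 12, 13} = {3, 9, 12, 13}
… ∩ ⟦which 6 supported⟧ = {3, 9, 12, 13} ∩ {1, 2, 3, 4, 6, 7, 11, 12} = {3, 12}
So ⟦ring across from 12 behind 7 which 6 supported⟧ = {3, 12}.

{3, 12}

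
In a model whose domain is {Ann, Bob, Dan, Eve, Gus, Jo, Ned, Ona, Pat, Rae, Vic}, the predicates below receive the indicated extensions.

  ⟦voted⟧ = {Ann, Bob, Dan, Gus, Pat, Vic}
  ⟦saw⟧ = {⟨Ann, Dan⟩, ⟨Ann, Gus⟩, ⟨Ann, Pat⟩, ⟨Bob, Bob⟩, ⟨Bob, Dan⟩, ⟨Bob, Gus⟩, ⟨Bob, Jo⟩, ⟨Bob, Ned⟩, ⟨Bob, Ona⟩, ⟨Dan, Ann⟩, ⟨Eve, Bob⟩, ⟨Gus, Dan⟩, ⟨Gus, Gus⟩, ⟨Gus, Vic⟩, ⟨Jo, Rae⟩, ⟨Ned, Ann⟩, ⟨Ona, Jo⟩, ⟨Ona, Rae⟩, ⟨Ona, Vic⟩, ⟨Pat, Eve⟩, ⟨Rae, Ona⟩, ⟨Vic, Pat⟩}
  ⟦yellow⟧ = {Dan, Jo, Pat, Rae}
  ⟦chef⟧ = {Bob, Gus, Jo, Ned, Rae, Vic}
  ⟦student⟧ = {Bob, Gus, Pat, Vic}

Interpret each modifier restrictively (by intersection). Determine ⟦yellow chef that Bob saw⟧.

{Jo}

⟦that Bob saw⟧ = {x : ⟨Bob, x⟩ ∈ ⟦saw⟧} = {Bob, Dan, Gus, Jo, Ned, Ona}
⟦chef⟧ = {Bob, Gus, Jo, Ned, Rae, Vic}
… ∩ ⟦that Bob saw⟧ = {Bob, Gus, Jo, Ned, Rae, Vic} ∩ {Bob, Dan, Gus, Jo, Ned, Ona} = {Bob, Gus, Jo, Ned}
… ∩ ⟦yellow⟧ = {Bob, Gus, Jo, Ned} ∩ {Dan, Jo, Pat, Rae} = {Jo}
So ⟦yellow chef that Bob saw⟧ = {Jo}.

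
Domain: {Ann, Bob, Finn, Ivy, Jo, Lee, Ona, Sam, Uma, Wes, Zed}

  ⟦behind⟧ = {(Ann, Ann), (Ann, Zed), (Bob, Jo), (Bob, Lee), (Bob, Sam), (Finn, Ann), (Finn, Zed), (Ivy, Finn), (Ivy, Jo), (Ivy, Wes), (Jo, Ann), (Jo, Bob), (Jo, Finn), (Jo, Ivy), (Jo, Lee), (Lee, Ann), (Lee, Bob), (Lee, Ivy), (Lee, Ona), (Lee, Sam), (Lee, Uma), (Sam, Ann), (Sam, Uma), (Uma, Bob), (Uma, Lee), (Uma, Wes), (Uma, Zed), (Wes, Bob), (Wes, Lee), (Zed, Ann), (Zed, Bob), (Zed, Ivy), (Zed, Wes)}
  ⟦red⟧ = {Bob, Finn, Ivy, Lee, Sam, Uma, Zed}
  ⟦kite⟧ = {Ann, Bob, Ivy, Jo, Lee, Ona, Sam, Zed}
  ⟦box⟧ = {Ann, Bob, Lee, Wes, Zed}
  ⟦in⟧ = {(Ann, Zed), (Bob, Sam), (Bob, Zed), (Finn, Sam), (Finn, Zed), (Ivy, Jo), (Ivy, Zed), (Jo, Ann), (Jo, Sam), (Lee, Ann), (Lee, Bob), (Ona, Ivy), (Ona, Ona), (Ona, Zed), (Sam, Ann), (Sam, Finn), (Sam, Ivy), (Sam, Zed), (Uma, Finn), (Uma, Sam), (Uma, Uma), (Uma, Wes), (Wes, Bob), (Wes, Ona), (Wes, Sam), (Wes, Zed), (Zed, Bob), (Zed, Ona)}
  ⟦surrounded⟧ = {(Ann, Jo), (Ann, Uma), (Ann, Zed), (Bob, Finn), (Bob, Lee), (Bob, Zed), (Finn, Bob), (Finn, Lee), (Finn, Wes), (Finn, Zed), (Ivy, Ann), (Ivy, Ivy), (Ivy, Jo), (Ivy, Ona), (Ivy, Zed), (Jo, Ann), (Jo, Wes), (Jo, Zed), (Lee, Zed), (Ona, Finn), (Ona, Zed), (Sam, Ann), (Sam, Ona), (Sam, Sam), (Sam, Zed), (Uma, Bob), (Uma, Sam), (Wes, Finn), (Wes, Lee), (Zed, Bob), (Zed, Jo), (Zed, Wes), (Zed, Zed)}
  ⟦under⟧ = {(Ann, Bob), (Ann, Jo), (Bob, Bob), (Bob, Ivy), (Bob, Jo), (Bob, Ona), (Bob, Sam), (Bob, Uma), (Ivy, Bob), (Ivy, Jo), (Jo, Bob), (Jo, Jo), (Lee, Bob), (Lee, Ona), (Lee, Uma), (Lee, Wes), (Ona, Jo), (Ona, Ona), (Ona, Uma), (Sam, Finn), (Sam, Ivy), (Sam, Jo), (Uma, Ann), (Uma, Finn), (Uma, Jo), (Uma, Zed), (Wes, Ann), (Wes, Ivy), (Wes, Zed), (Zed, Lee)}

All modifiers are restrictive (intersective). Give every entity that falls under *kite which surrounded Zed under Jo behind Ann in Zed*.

{Ann, Sam}

⟦which surrounded Zed⟧ = {x : ⟨x, Zed⟩ ∈ ⟦surrounded⟧} = {Ann, Bob, Finn, Ivy, Jo, Lee, Ona, Sam, Zed}
⟦under Jo⟧ = {x : ⟨x, Jo⟩ ∈ ⟦under⟧} = {Ann, Bob, Ivy, Jo, Ona, Sam, Uma}
⟦behind Ann⟧ = {x : ⟨x, Ann⟩ ∈ ⟦behind⟧} = {Ann, Finn, Jo, Lee, Sam, Zed}
⟦in Zed⟧ = {x : ⟨x, Zed⟩ ∈ ⟦in⟧} = {Ann, Bob, Finn, Ivy, Ona, Sam, Wes}
⟦kite⟧ = {Ann, Bob, Ivy, Jo, Lee, Ona, Sam, Zed}
… ∩ ⟦which surrounded Zed⟧ = {Ann, Bob, Ivy, Jo, Lee, Ona, Sam, Zed} ∩ {Ann, Bob, Finn, Ivy, Jo, Lee, Ona, Sam, Zed} = {Ann, Bob, Ivy, Jo, Lee, Ona, Sam, Zed}
… ∩ ⟦under Jo⟧ = {Ann, Bob, Ivy, Jo, Lee, Ona, Sam, Zed} ∩ {Ann, Bob, Ivy, Jo, Ona, Sam, Uma} = {Ann, Bob, Ivy, Jo, Ona, Sam}
… ∩ ⟦behind Ann⟧ = {Ann, Bob, Ivy, Jo, Ona, Sam} ∩ {Ann, Finn, Jo, Lee, Sam, Zed} = {Ann, Jo, Sam}
… ∩ ⟦in Zed⟧ = {Ann, Jo, Sam} ∩ {Ann, Bob, Finn, Ivy, Ona, Sam, Wes} = {Ann, Sam}
So ⟦kite which surrounded Zed under Jo behind Ann in Zed⟧ = {Ann, Sam}.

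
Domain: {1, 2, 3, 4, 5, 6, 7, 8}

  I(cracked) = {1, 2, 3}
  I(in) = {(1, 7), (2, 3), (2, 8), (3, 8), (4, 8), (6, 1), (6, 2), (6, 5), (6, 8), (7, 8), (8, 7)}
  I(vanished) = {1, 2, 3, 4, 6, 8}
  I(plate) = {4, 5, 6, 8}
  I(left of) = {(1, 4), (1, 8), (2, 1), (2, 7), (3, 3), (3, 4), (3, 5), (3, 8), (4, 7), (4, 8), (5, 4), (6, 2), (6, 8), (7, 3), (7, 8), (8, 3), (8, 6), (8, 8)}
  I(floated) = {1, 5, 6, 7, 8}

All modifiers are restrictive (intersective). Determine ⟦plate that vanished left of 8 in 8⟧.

{4, 6}

⟦that vanished⟧ = ⟦vanished⟧ = {1, 2, 3, 4, 6, 8}
⟦left of 8⟧ = {x : ⟨x, 8⟩ ∈ ⟦left of⟧} = {1, 3, 4, 6, 7, 8}
⟦in 8⟧ = {x : ⟨x, 8⟩ ∈ ⟦in⟧} = {2, 3, 4, 6, 7}
⟦plate⟧ = {4, 5, 6, 8}
… ∩ ⟦that vanished⟧ = {4, 5, 6, 8} ∩ {1, 2, 3, 4, 6, 8} = {4, 6, 8}
… ∩ ⟦left of 8⟧ = {4, 6, 8} ∩ {1, 3, 4, 6, 7, 8} = {4, 6, 8}
… ∩ ⟦in 8⟧ = {4, 6, 8} ∩ {2, 3, 4, 6, 7} = {4, 6}
So ⟦plate that vanished left of 8 in 8⟧ = {4, 6}.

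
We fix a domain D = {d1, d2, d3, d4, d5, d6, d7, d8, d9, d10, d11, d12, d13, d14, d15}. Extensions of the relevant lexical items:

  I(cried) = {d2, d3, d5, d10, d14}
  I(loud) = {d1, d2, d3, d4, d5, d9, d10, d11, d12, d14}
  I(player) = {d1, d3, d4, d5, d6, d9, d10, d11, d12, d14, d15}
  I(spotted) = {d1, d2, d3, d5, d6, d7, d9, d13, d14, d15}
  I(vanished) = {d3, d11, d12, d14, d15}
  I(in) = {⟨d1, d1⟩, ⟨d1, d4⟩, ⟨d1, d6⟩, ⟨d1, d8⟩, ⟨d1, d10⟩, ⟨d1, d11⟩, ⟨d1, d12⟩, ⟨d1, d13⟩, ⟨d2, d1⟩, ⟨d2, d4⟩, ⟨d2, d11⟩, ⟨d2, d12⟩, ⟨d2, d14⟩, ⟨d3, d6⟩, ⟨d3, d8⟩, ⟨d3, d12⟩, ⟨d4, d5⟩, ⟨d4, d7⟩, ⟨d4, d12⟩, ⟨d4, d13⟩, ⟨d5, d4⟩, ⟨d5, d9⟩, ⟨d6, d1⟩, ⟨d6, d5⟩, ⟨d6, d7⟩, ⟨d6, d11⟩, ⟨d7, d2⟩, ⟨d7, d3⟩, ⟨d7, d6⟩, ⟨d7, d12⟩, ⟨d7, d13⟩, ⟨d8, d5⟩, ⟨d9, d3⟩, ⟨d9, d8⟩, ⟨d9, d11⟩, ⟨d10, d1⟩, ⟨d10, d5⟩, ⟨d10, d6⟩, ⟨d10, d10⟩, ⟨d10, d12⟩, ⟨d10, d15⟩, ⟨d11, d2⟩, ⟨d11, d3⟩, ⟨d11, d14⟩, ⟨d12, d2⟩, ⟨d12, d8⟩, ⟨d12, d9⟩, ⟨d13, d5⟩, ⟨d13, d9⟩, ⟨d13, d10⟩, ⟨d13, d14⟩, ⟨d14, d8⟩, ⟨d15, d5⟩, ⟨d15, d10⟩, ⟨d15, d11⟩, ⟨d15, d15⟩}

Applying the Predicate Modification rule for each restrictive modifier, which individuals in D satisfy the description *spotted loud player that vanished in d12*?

⟦that vanished⟧ = ⟦vanished⟧ = {d3, d11, d12, d14, d15}
⟦in d12⟧ = {x : ⟨x, d12⟩ ∈ ⟦in⟧} = {d1, d2, d3, d4, d7, d10}
⟦player⟧ = {d1, d3, d4, d5, d6, d9, d10, d11, d12, d14, d15}
… ∩ ⟦that vanished⟧ = {d1, d3, d4, d5, d6, d9, d10, d11, d12, d14, d15} ∩ {d3, d11, d12, d14, d15} = {d3, d11, d12, d14, d15}
… ∩ ⟦in d12⟧ = {d3, d11, d12, d14, d15} ∩ {d1, d2, d3, d4, d7, d10} = {d3}
… ∩ ⟦spotted⟧ = {d3} ∩ {d1, d2, d3, d5, d6, d7, d9, d13, d14, d15} = {d3}
… ∩ ⟦loud⟧ = {d3} ∩ {d1, d2, d3, d4, d5, d9, d10, d11, d12, d14} = {d3}
So ⟦spotted loud player that vanished in d12⟧ = {d3}.

{d3}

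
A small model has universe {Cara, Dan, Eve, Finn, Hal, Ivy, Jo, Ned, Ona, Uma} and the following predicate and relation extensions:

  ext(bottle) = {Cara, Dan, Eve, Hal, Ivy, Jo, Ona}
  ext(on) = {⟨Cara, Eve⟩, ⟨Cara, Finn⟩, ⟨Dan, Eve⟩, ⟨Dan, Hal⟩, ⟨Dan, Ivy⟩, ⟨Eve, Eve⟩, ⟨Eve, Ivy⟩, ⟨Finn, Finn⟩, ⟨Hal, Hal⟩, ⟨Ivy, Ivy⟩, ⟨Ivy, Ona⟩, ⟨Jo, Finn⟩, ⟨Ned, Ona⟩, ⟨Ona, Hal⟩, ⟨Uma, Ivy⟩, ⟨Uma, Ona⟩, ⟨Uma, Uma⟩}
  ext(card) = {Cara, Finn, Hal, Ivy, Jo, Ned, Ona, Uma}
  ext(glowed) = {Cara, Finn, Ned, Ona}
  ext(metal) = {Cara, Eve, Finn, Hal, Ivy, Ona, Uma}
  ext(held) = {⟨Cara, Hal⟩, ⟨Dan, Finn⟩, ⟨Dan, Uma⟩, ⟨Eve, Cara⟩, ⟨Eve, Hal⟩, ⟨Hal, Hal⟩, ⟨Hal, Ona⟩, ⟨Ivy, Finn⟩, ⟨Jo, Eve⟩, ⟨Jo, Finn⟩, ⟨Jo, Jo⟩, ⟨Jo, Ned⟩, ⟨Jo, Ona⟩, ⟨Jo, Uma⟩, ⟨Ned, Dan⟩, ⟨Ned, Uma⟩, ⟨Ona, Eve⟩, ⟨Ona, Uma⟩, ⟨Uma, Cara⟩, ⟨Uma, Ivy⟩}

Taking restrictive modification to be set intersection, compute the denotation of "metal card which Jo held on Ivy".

{Uma}

⟦which Jo held⟧ = {x : ⟨Jo, x⟩ ∈ ⟦held⟧} = {Eve, Finn, Jo, Ned, Ona, Uma}
⟦on Ivy⟧ = {x : ⟨x, Ivy⟩ ∈ ⟦on⟧} = {Dan, Eve, Ivy, Uma}
⟦card⟧ = {Cara, Finn, Hal, Ivy, Jo, Ned, Ona, Uma}
… ∩ ⟦which Jo held⟧ = {Cara, Finn, Hal, Ivy, Jo, Ned, Ona, Uma} ∩ {Eve, Finn, Jo, Ned, Ona, Uma} = {Finn, Jo, Ned, Ona, Uma}
… ∩ ⟦on Ivy⟧ = {Finn, Jo, Ned, Ona, Uma} ∩ {Dan, Eve, Ivy, Uma} = {Uma}
… ∩ ⟦metal⟧ = {Uma} ∩ {Cara, Eve, Finn, Hal, Ivy, Ona, Uma} = {Uma}
So ⟦metal card which Jo held on Ivy⟧ = {Uma}.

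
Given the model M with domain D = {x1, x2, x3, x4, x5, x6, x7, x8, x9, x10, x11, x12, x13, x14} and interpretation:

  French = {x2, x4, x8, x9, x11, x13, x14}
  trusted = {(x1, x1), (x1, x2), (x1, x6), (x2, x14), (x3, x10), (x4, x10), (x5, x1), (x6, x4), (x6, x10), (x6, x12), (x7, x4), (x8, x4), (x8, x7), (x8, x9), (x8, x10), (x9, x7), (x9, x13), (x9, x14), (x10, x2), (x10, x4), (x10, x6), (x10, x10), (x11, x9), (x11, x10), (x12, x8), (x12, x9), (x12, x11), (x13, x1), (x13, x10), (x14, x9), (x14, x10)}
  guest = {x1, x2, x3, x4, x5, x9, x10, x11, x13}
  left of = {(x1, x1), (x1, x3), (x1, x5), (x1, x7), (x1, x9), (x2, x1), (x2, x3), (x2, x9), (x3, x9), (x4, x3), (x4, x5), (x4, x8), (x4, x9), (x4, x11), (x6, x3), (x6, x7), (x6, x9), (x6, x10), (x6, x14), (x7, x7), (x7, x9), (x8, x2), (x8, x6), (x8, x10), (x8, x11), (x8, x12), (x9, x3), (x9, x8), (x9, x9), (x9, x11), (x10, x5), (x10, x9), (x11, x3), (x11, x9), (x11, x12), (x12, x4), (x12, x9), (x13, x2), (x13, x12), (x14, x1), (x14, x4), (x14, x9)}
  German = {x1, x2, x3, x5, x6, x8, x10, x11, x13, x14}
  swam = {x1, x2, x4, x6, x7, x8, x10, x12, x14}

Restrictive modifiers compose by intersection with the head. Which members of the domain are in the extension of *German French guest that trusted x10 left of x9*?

{x11}

⟦that trusted x10⟧ = {x : ⟨x, x10⟩ ∈ ⟦trusted⟧} = {x3, x4, x6, x8, x10, x11, x13, x14}
⟦left of x9⟧ = {x : ⟨x, x9⟩ ∈ ⟦left of⟧} = {x1, x2, x3, x4, x6, x7, x9, x10, x11, x12, x14}
⟦guest⟧ = {x1, x2, x3, x4, x5, x9, x10, x11, x13}
… ∩ ⟦that trusted x10⟧ = {x1, x2, x3, x4, x5, x9, x10, x11, x13} ∩ {x3, x4, x6, x8, x10, x11, x13, x14} = {x3, x4, x10, x11, x13}
… ∩ ⟦left of x9⟧ = {x3, x4, x10, x11, x13} ∩ {x1, x2, x3, x4, x6, x7, x9, x10, x11, x12, x14} = {x3, x4, x10, x11}
… ∩ ⟦German⟧ = {x3, x4, x10, x11} ∩ {x1, x2, x3, x5, x6, x8, x10, x11, x13, x14} = {x3, x10, x11}
… ∩ ⟦French⟧ = {x3, x10, x11} ∩ {x2, x4, x8, x9, x11, x13, x14} = {x11}
So ⟦German French guest that trusted x10 left of x9⟧ = {x11}.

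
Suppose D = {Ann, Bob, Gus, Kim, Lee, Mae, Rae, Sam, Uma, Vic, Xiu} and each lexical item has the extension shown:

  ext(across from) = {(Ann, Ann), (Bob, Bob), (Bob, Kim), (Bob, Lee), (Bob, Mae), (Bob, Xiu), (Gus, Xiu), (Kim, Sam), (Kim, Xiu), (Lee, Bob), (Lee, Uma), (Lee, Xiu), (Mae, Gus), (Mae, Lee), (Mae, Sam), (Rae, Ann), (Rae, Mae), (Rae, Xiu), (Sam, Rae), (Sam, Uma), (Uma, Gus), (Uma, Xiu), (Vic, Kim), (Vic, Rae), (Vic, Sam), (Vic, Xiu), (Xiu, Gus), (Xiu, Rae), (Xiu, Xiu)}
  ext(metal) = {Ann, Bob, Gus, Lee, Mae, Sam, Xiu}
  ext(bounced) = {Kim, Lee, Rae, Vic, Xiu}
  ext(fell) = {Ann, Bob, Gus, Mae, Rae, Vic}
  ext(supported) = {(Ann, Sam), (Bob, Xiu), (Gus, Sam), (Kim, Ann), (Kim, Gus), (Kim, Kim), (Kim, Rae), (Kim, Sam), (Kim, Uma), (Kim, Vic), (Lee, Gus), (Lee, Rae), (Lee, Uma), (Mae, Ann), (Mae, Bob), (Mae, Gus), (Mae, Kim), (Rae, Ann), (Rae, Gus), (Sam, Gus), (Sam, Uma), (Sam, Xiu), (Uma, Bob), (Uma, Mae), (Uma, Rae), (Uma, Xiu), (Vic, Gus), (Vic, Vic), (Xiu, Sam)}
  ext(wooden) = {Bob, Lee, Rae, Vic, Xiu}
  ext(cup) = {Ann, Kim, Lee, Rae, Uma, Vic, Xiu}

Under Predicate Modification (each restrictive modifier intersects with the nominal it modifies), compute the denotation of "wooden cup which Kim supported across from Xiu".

{Rae, Vic}

⟦which Kim supported⟧ = {x : ⟨Kim, x⟩ ∈ ⟦supported⟧} = {Ann, Gus, Kim, Rae, Sam, Uma, Vic}
⟦across from Xiu⟧ = {x : ⟨x, Xiu⟩ ∈ ⟦across from⟧} = {Bob, Gus, Kim, Lee, Rae, Uma, Vic, Xiu}
⟦cup⟧ = {Ann, Kim, Lee, Rae, Uma, Vic, Xiu}
… ∩ ⟦which Kim supported⟧ = {Ann, Kim, Lee, Rae, Uma, Vic, Xiu} ∩ {Ann, Gus, Kim, Rae, Sam, Uma, Vic} = {Ann, Kim, Rae, Uma, Vic}
… ∩ ⟦across from Xiu⟧ = {Ann, Kim, Rae, Uma, Vic} ∩ {Bob, Gus, Kim, Lee, Rae, Uma, Vic, Xiu} = {Kim, Rae, Uma, Vic}
… ∩ ⟦wooden⟧ = {Kim, Rae, Uma, Vic} ∩ {Bob, Lee, Rae, Vic, Xiu} = {Rae, Vic}
So ⟦wooden cup which Kim supported across from Xiu⟧ = {Rae, Vic}.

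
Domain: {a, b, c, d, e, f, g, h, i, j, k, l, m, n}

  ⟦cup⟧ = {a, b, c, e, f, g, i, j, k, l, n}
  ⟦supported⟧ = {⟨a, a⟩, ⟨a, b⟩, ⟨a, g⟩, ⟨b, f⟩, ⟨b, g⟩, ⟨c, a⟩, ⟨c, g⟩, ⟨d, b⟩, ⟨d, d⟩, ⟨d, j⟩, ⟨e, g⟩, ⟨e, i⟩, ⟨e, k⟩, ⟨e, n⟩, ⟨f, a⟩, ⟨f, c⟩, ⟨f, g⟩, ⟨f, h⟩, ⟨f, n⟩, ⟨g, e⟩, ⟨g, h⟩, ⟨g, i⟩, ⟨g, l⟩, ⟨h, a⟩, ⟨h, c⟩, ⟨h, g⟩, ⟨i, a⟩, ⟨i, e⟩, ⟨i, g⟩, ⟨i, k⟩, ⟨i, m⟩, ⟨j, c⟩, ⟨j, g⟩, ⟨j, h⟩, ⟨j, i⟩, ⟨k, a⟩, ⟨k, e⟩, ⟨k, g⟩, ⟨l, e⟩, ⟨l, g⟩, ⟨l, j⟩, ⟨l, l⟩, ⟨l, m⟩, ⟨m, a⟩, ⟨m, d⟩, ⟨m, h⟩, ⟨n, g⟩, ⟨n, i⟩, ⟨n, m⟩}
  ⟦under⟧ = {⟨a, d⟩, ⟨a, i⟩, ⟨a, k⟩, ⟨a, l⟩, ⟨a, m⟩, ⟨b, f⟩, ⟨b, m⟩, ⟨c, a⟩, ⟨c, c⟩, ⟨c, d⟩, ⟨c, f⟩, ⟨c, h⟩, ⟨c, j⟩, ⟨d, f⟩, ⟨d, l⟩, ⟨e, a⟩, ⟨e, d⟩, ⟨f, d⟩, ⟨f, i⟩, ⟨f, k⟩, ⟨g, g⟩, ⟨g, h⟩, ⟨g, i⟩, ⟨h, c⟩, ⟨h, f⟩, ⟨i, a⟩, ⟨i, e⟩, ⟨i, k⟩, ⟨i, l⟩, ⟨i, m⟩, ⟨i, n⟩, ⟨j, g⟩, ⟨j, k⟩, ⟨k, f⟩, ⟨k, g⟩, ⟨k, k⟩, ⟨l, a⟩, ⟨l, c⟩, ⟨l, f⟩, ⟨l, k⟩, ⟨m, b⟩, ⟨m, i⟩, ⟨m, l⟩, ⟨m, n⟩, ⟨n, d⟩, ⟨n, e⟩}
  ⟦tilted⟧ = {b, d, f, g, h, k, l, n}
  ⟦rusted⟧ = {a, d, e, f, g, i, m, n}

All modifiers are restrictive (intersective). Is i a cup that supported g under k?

⟦that supported g⟧ = {x : ⟨x, g⟩ ∈ ⟦supported⟧} = {a, b, c, e, f, h, i, j, k, l, n}
⟦under k⟧ = {x : ⟨x, k⟩ ∈ ⟦under⟧} = {a, f, i, j, k, l}
⟦cup⟧ = {a, b, c, e, f, g, i, j, k, l, n}
… ∩ ⟦that supported g⟧ = {a, b, c, e, f, g, i, j, k, l, n} ∩ {a, b, c, e, f, h, i, j, k, l, n} = {a, b, c, e, f, i, j, k, l, n}
… ∩ ⟦under k⟧ = {a, b, c, e, f, i, j, k, l, n} ∩ {a, f, i, j, k, l} = {a, f, i, j, k, l}
⟦cup that supported g under k⟧ = {a, f, i, j, k, l}; i ∈ this set.

yes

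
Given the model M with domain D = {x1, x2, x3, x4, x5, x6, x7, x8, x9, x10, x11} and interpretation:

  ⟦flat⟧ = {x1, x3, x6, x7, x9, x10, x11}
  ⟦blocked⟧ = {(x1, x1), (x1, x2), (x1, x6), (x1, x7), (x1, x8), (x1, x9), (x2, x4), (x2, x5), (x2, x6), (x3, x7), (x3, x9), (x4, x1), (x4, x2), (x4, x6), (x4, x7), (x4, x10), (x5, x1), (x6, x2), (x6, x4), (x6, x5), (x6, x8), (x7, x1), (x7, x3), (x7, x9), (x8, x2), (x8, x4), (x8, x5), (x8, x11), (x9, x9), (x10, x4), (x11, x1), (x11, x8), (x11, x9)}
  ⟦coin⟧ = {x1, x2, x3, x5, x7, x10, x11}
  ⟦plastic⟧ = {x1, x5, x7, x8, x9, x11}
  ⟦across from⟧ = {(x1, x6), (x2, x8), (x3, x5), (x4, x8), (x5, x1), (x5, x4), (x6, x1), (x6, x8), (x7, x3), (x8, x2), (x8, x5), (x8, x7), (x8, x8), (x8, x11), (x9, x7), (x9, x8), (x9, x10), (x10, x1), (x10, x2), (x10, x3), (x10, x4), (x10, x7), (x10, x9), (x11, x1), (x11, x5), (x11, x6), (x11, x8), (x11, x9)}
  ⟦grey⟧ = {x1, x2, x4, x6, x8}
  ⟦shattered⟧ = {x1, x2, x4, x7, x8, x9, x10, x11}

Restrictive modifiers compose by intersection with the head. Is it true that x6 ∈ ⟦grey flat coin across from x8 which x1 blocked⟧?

⟦across from x8⟧ = {x : ⟨x, x8⟩ ∈ ⟦across from⟧} = {x2, x4, x6, x8, x9, x11}
⟦which x1 blocked⟧ = {x : ⟨x1, x⟩ ∈ ⟦blocked⟧} = {x1, x2, x6, x7, x8, x9}
⟦coin⟧ = {x1, x2, x3, x5, x7, x10, x11}
… ∩ ⟦across from x8⟧ = {x1, x2, x3, x5, x7, x10, x11} ∩ {x2, x4, x6, x8, x9, x11} = {x2, x11}
… ∩ ⟦which x1 blocked⟧ = {x2, x11} ∩ {x1, x2, x6, x7, x8, x9} = {x2}
… ∩ ⟦grey⟧ = {x2} ∩ {x1, x2, x4, x6, x8} = {x2}
… ∩ ⟦flat⟧ = {x2} ∩ {x1, x3, x6, x7, x9, x10, x11} = ∅
⟦grey flat coin across from x8 which x1 blocked⟧ = ∅; x6 ∉ this set.

no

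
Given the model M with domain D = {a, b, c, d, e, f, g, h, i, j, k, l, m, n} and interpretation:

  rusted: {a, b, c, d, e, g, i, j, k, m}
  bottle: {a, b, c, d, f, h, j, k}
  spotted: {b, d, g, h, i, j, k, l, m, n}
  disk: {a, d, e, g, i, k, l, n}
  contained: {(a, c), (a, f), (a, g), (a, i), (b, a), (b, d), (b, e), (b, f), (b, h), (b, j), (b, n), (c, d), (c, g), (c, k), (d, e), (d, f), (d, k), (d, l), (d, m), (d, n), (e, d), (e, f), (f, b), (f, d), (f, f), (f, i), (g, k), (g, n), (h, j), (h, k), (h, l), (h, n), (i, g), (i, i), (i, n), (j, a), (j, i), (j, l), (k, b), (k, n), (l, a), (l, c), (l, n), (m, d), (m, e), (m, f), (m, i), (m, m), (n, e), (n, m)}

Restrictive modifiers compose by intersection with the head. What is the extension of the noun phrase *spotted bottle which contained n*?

{b, d, h, k}

⟦which contained n⟧ = {x : ⟨x, n⟩ ∈ ⟦contained⟧} = {b, d, g, h, i, k, l}
⟦bottle⟧ = {a, b, c, d, f, h, j, k}
… ∩ ⟦which contained n⟧ = {a, b, c, d, f, h, j, k} ∩ {b, d, g, h, i, k, l} = {b, d, h, k}
… ∩ ⟦spotted⟧ = {b, d, h, k} ∩ {b, d, g, h, i, j, k, l, m, n} = {b, d, h, k}
So ⟦spotted bottle which contained n⟧ = {b, d, h, k}.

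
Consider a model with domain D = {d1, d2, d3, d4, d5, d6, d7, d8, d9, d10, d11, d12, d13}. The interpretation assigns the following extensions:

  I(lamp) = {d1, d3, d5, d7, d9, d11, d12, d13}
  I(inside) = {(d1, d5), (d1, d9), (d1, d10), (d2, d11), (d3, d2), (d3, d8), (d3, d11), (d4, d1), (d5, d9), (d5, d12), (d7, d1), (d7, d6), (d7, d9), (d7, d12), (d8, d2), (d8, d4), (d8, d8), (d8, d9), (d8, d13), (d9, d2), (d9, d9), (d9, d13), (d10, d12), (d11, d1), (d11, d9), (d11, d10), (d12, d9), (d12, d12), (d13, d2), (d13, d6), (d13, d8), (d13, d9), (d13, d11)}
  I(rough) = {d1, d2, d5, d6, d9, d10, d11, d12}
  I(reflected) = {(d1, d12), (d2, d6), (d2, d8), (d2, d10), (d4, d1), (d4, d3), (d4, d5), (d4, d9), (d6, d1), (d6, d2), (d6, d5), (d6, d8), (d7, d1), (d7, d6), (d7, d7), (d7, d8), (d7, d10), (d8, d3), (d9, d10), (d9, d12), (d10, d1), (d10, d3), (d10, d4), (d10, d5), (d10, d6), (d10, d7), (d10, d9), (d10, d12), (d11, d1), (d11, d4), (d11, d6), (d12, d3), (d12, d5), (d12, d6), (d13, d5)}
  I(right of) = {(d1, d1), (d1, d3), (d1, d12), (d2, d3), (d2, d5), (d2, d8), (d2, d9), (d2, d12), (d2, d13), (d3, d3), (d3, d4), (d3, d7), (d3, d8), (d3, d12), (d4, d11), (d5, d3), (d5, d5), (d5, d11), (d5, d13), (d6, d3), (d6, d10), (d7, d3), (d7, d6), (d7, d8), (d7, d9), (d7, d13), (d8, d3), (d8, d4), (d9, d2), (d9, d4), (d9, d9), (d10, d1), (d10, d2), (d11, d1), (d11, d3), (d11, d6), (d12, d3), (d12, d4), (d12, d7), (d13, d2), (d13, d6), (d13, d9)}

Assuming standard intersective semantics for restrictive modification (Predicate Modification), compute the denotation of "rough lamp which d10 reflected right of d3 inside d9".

{d1, d5, d12}

⟦which d10 reflected⟧ = {x : ⟨d10, x⟩ ∈ ⟦reflected⟧} = {d1, d3, d4, d5, d6, d7, d9, d12}
⟦right of d3⟧ = {x : ⟨x, d3⟩ ∈ ⟦right of⟧} = {d1, d2, d3, d5, d6, d7, d8, d11, d12}
⟦inside d9⟧ = {x : ⟨x, d9⟩ ∈ ⟦inside⟧} = {d1, d5, d7, d8, d9, d11, d12, d13}
⟦lamp⟧ = {d1, d3, d5, d7, d9, d11, d12, d13}
… ∩ ⟦which d10 reflected⟧ = {d1, d3, d5, d7, d9, d11, d12, d13} ∩ {d1, d3, d4, d5, d6, d7, d9, d12} = {d1, d3, d5, d7, d9, d12}
… ∩ ⟦right of d3⟧ = {d1, d3, d5, d7, d9, d12} ∩ {d1, d2, d3, d5, d6, d7, d8, d11, d12} = {d1, d3, d5, d7, d12}
… ∩ ⟦inside d9⟧ = {d1, d3, d5, d7, d12} ∩ {d1, d5, d7, d8, d9, d11, d12, d13} = {d1, d5, d7, d12}
… ∩ ⟦rough⟧ = {d1, d5, d7, d12} ∩ {d1, d2, d5, d6, d9, d10, d11, d12} = {d1, d5, d12}
So ⟦rough lamp which d10 reflected right of d3 inside d9⟧ = {d1, d5, d12}.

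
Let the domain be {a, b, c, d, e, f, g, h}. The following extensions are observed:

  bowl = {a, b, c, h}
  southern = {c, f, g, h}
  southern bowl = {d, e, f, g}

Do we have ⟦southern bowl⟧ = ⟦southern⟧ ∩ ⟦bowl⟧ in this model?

no

⟦southern⟧ ∩ ⟦bowl⟧ = {c, f, g, h} ∩ {a, b, c, h} = {c, h}
Observed ⟦southern bowl⟧ = {d, e, f, g}.
These differ, so the modifier is not intersective in this model.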